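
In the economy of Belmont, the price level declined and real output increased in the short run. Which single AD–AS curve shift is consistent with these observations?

P fell and Y rose. An AD shift moves P and Y in the same direction; an SRAS shift moves them in opposite directions.
Here P and Y moved in opposite directions, so the SRAS curve shifted.
Since Y rose, SRAS shifted right.

SRAS shifted right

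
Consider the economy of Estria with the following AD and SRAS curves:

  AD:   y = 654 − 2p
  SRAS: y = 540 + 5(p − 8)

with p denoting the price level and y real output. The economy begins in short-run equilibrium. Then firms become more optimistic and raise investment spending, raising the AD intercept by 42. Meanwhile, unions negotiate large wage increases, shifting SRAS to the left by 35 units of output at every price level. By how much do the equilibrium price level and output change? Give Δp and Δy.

Δp = +11, Δy = +20

After both shocks: AD is y = 696 − 2p and SRAS is y = 465 + 5p.
Setting them equal: 231 = 7p, so p = 33.
y = 696 − 2·33 = 630.
Initially p = 22, y = 610, so Δp = +11 and Δy = +20.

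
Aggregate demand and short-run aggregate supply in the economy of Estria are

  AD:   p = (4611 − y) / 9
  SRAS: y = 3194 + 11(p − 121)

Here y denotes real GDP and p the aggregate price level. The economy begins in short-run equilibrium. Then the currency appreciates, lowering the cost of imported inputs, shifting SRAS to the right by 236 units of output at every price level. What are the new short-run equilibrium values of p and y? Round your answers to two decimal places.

p = 125.60, y = 3480.60

This is a positive supply shock: SRAS shifts right.
New SRAS: y = 2099 + 11p.
Set AD = SRAS: 4611 − 9p = 2099 + 11p, so 2512 = 20p and p = 125.60.
Substituting into AD, y = 3480.60.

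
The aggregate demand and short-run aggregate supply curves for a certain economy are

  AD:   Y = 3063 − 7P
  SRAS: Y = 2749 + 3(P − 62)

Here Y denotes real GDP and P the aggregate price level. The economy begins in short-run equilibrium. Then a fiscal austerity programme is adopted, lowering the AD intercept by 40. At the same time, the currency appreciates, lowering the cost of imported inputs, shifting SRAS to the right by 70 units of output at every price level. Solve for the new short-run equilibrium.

After both shocks: AD is Y = 3023 − 7P and SRAS is Y = 2633 + 3P.
Setting them equal: 390 = 10P, so P = 39.
Y = 3023 − 7·39 = 2750.

P = 39, Y = 2750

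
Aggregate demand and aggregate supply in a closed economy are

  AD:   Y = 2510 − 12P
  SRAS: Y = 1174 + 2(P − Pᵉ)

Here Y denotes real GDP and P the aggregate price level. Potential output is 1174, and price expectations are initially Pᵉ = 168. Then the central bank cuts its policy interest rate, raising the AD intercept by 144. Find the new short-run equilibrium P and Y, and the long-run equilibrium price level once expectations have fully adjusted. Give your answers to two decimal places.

Short run: P = 129.71, Y = 1097.43. Long run: P = 123.33.

AD shifts right: new AD is Y = 2654 − 12P. With Pᵉ = 168, SRAS is Y = 838 + 2P.
Short run: 2654 − 12P = 838 + 2P gives 1816 = 14P, so P = 129.71 and Y = 2654 − 12P = 1097.43.
Y = 1097.43 is below potential 1174; expectations adjust and SRAS shifts right until Y = 1174.
Long run: on the new AD curve, 1174 = 2654 − 12P gives P = 123.33.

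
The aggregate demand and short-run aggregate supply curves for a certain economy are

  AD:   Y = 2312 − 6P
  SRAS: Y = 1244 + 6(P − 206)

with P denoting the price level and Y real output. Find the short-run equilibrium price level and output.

P = 192, Y = 1160

Write SRAS as Y = 1244 + 6P − 1236 = 8 + 6P.
Set AD = SRAS: 2312 − 6P = 8 + 6P, so 2304 = 12P and P = 192.
Then Y = 2312 − 6·192 = 1160.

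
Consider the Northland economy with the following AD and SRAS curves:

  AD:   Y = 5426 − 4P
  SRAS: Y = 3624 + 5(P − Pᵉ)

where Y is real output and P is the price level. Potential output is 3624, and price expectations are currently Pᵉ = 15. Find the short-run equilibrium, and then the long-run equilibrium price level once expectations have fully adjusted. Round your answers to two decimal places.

Short run: P = 208.56, Y = 4591.78. Long run: P = 450.50.

Short run: with Pᵉ = 15, SRAS is Y = 3549 + 5P. Setting AD = SRAS gives 1877 = 9P, so P = 208.56 and Y = 5426 − 4P = 4591.78.
Output 4591.78 is above potential 3624, so over time expected prices rise and SRAS shifts left until Y returns to 3624.
Long run: Y = 3624 on the AD curve gives 3624 = 5426 − 4P, so P = 450.50.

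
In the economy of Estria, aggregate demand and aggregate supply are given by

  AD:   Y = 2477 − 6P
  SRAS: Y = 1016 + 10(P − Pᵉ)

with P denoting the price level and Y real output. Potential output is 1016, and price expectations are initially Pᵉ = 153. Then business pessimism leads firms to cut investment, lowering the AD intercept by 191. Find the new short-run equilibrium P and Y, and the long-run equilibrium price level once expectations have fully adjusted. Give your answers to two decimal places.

AD shifts left: new AD is Y = 2286 − 6P. With Pᵉ = 153, SRAS is Y = 10P − 514.
Short run: 2286 − 6P = 10P − 514 gives 2800 = 16P, so P = 175.00 and Y = 2286 − 6P = 1236.00.
Y = 1236.00 is above potential 1016; expectations adjust and SRAS shifts left until Y = 1016.
Long run: on the new AD curve, 1016 = 2286 − 6P gives P = 211.67.

Short run: P = 175.00, Y = 1236.00. Long run: P = 211.67.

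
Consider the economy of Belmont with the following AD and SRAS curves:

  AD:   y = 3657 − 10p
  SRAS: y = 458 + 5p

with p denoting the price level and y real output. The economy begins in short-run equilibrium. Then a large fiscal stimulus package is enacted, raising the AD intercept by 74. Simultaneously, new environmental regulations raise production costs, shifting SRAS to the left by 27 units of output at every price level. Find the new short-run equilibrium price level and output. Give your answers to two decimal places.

After both shocks: AD is y = 3731 − 10p and SRAS is y = 431 + 5p.
Setting them equal: 3300 = 15p, so p = 220.00.
Substituting into AD, y = 1531.00.

p = 220.00, y = 1531.00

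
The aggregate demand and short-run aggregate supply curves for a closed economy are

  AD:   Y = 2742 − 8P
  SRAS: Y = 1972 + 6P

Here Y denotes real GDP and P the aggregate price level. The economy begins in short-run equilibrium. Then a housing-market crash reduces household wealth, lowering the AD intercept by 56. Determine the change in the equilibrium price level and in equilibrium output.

ΔP = -4, ΔY = -24

This is a negative demand shock: AD shifts left.
New AD: Y = 2686 − 8P.
Set AD = SRAS: 2686 − 8P = 1972 + 6P, so 714 = 14P and P = 51.
Y = 2686 − 8·51 = 2278.
Initially P = 55, Y = 2302, so ΔP = -4 and ΔY = -24.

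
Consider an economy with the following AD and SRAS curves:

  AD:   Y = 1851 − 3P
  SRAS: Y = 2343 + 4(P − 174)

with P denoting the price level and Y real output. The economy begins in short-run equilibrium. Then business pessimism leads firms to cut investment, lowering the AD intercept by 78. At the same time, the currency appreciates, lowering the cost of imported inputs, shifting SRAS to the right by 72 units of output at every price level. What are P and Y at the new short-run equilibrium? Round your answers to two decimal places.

P = 7.71, Y = 1749.86

After both shocks: AD is Y = 1773 − 3P and SRAS is Y = 1719 + 4P.
Setting them equal: 54 = 7P, so P = 7.71.
Substituting into AD, Y = 1749.86.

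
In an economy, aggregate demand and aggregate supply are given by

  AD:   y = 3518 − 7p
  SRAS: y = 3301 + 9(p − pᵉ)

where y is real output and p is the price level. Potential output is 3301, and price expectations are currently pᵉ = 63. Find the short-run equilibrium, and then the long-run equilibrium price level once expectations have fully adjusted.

Short run: with pᵉ = 63, SRAS is y = 2734 + 9p. Setting AD = SRAS gives 784 = 16p, so p = 49 and y = 3518 − 7·49 = 3175.
Output 3175 is below potential 3301, so over time expected prices fall and SRAS shifts right until y returns to 3301.
Long run: y = 3301 on the AD curve gives 3301 = 3518 − 7p, so p = 31.

Short run: p = 49, y = 3175. Long run: p = 31.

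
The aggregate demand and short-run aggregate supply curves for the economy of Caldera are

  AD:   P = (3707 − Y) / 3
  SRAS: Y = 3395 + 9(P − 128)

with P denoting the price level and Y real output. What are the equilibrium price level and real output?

Write SRAS as Y = 3395 + 9P − 1152 = 2243 + 9P.
Rearrange AD to Y = 3707 − 3P.
Set AD = SRAS: 3707 − 3P = 2243 + 9P, so 1464 = 12P and P = 122.
Then Y = 3707 − 3·122 = 3341.

P = 122, Y = 3341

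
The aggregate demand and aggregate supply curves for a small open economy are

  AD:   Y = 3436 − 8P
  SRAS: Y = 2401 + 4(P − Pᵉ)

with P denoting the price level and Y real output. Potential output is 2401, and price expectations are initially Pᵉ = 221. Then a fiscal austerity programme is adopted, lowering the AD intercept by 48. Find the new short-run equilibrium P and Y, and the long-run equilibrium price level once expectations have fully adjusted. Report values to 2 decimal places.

Short run: P = 155.92, Y = 2140.67. Long run: P = 123.38.

AD shifts left: new AD is Y = 3388 − 8P. With Pᵉ = 221, SRAS is Y = 1517 + 4P.
Short run: 3388 − 8P = 1517 + 4P gives 1871 = 12P, so P = 155.92 and Y = 3388 − 8P = 2140.67.
Y = 2140.67 is below potential 2401; expectations adjust and SRAS shifts right until Y = 2401.
Long run: on the new AD curve, 2401 = 3388 − 8P gives P = 123.38.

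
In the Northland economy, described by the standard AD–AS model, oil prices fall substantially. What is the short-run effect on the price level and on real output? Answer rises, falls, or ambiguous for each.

Price level: falls; output: rises

This is a favourable supply shock: SRAS shifts right.
Moving along the downward-sloping AD curve, P falls and Y rises.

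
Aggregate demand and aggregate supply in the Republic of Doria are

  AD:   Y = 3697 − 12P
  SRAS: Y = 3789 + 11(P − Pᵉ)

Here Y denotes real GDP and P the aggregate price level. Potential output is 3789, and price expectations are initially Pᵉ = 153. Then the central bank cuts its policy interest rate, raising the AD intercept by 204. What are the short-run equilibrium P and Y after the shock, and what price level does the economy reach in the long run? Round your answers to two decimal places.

Short run: P = 78.04, Y = 2964.48. Long run: P = 9.33.

AD shifts right: new AD is Y = 3901 − 12P. With Pᵉ = 153, SRAS is Y = 2106 + 11P.
Short run: 3901 − 12P = 2106 + 11P gives 1795 = 23P, so P = 78.04 and Y = 3901 − 12P = 2964.48.
Y = 2964.48 is below potential 3789; expectations adjust and SRAS shifts right until Y = 3789.
Long run: on the new AD curve, 3789 = 3901 − 12P gives P = 9.33.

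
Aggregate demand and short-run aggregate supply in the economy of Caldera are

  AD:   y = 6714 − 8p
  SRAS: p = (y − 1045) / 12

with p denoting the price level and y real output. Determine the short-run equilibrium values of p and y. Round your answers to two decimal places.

p = 283.45, y = 4446.40

Rearrange SRAS to y = 1045 + 12p.
Set AD = SRAS: 6714 − 8p = 1045 + 12p, so 5669 = 20p and p = 283.45.
Substituting into AD, y = 6714 − 8p = 4446.40.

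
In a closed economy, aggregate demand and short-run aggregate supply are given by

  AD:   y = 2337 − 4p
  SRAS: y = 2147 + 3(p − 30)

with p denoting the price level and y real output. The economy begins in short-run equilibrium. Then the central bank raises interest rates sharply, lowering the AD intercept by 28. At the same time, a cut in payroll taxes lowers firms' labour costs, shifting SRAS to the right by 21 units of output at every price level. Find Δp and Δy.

After both shocks: AD is y = 2309 − 4p and SRAS is y = 2078 + 3p.
Setting them equal: 231 = 7p, so p = 33.
y = 2309 − 4·33 = 2177.
Initially p = 40, y = 2177, so Δp = -7 and Δy = +0.

Δp = -7, Δy = +0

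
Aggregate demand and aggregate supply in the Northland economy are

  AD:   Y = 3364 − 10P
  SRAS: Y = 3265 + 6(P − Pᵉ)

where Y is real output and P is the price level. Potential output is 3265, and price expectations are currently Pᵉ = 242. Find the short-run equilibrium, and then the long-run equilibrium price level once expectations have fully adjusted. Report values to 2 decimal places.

Short run: P = 96.94, Y = 2394.63. Long run: P = 9.90.

Short run: with Pᵉ = 242, SRAS is Y = 1813 + 6P. Setting AD = SRAS gives 1551 = 16P, so P = 96.94 and Y = 3364 − 10P = 2394.63.
Output 2394.63 is below potential 3265, so over time expected prices fall and SRAS shifts right until Y returns to 3265.
Long run: Y = 3265 on the AD curve gives 3265 = 3364 − 10P, so P = 9.90.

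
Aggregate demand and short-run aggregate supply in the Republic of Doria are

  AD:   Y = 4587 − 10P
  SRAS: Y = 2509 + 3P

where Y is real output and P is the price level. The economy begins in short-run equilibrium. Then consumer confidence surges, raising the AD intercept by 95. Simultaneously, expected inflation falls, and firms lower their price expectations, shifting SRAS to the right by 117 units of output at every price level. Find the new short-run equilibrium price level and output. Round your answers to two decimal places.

P = 158.15, Y = 3100.46

After both shocks: AD is Y = 4682 − 10P and SRAS is Y = 2626 + 3P.
Setting them equal: 2056 = 13P, so P = 158.15.
Substituting into AD, Y = 3100.46.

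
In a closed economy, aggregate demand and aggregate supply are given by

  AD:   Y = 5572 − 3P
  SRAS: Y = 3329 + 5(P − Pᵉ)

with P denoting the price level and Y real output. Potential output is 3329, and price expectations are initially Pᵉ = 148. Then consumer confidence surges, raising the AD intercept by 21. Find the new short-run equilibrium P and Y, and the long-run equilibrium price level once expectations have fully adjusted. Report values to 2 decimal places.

AD shifts right: new AD is Y = 5593 − 3P. With Pᵉ = 148, SRAS is Y = 2589 + 5P.
Short run: 5593 − 3P = 2589 + 5P gives 3004 = 8P, so P = 375.50 and Y = 5593 − 3P = 4466.50.
Y = 4466.50 is above potential 3329; expectations adjust and SRAS shifts left until Y = 3329.
Long run: on the new AD curve, 3329 = 5593 − 3P gives P = 754.67.

Short run: P = 375.50, Y = 4466.50. Long run: P = 754.67.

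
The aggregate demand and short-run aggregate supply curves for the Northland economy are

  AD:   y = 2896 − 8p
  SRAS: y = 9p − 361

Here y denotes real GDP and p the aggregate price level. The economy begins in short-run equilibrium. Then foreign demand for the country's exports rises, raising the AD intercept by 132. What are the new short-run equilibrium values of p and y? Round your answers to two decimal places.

This is a positive demand shock: AD shifts right.
New AD: y = 3028 − 8p.
Set AD = SRAS: 3028 − 8p = 9p − 361, so 3389 = 17p and p = 199.35.
Substituting into AD, y = 1433.18.

p = 199.35, y = 1433.18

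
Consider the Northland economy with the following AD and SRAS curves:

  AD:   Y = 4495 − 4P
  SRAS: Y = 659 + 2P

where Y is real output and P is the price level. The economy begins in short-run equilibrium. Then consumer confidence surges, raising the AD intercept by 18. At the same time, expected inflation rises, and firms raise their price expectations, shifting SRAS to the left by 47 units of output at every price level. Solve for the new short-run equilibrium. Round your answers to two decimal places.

P = 650.17, Y = 1912.33

After both shocks: AD is Y = 4513 − 4P and SRAS is Y = 612 + 2P.
Setting them equal: 3901 = 6P, so P = 650.17.
Substituting into AD, Y = 1912.33.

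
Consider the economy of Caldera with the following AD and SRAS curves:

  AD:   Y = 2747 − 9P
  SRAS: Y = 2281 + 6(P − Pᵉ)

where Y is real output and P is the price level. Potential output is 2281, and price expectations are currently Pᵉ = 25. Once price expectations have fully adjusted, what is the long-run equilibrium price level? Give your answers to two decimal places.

Long-run P = 51.78

Short run: with Pᵉ = 25, SRAS is Y = 2131 + 6P. Setting AD = SRAS gives 616 = 15P, so P = 41.07 and Y = 2747 − 9P = 2377.40.
Output 2377.40 is above potential 2281, so over time expected prices rise and SRAS shifts left until Y returns to 2281.
Long run: Y = 2281 on the AD curve gives 2281 = 2747 − 9P, so P = 51.78.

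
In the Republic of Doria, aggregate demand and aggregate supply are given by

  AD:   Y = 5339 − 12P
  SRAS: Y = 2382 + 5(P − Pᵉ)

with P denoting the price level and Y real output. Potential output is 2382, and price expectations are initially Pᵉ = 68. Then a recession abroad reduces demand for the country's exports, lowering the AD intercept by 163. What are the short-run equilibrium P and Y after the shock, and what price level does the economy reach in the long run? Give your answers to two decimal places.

AD shifts left: new AD is Y = 5176 − 12P. With Pᵉ = 68, SRAS is Y = 2042 + 5P.
Short run: 5176 − 12P = 2042 + 5P gives 3134 = 17P, so P = 184.35 and Y = 5176 − 12P = 2963.76.
Y = 2963.76 is above potential 2382; expectations adjust and SRAS shifts left until Y = 2382.
Long run: on the new AD curve, 2382 = 5176 − 12P gives P = 232.83.

Short run: P = 184.35, Y = 2963.76. Long run: P = 232.83.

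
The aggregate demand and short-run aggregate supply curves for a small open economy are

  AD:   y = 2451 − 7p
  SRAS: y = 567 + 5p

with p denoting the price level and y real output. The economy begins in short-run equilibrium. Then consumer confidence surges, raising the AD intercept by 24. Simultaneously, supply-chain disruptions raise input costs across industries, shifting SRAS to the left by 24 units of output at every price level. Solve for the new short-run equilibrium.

After both shocks: AD is y = 2475 − 7p and SRAS is y = 543 + 5p.
Setting them equal: 1932 = 12p, so p = 161.
y = 2475 − 7·161 = 1348.

p = 161, y = 1348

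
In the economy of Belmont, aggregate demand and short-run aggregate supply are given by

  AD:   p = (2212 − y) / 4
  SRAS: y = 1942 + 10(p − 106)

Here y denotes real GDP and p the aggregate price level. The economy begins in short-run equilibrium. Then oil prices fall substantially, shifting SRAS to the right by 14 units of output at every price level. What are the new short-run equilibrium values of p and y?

p = 94, y = 1836

This is a positive supply shock: SRAS shifts right.
New SRAS: y = 896 + 10p.
Set AD = SRAS: 2212 − 4p = 896 + 10p, so 1316 = 14p and p = 94.
y = 2212 − 4·94 = 1836.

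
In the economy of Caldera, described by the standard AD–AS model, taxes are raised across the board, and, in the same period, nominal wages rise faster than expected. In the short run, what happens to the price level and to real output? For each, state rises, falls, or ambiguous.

The first event is a negative demand shock: AD shifts left, which by itself pushes P down and Y down.
The second is an adverse supply shock: SRAS shifts left, which by itself pushes P up and Y down.
The two shocks push P in opposite directions, so the effect on P is ambiguous. Both shocks push Y down, so Y falls.

Price level: ambiguous; output: falls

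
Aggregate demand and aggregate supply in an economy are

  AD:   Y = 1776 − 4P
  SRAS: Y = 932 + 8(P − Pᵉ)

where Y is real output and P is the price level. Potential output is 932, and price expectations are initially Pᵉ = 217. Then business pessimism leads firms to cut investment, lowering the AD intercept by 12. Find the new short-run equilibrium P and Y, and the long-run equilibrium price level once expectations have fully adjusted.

Short run: P = 214, Y = 908. Long run: P = 208.

AD shifts left: new AD is Y = 1764 − 4P. With Pᵉ = 217, SRAS is Y = 8P − 804.
Short run: 1764 − 4P = 8P − 804 gives 2568 = 12P, so P = 214 and Y = 1764 − 4·214 = 908.
Y = 908 is below potential 932; expectations adjust and SRAS shifts right until Y = 932.
Long run: on the new AD curve, 932 = 1764 − 4P gives P = 208.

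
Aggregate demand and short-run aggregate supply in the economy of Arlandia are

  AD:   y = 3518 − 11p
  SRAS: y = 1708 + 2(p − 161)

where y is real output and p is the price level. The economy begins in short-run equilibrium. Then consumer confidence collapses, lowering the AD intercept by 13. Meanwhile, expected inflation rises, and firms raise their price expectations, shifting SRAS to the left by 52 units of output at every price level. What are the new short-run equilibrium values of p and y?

After both shocks: AD is y = 3505 − 11p and SRAS is y = 1334 + 2p.
Setting them equal: 2171 = 13p, so p = 167.
y = 3505 − 11·167 = 1668.

p = 167, y = 1668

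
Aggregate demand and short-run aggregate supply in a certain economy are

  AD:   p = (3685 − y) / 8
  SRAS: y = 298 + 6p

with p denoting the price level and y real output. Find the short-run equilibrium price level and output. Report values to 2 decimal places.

p = 241.93, y = 1749.57

Rearrange AD to y = 3685 − 8p.
Set AD = SRAS: 3685 − 8p = 298 + 6p, so 3387 = 14p and p = 241.93.
Substituting into AD, y = 3685 − 8p = 1749.57.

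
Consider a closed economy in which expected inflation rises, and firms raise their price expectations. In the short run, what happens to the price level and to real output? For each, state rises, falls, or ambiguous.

This is an adverse supply shock: SRAS shifts left.
Moving along the downward-sloping AD curve, P rises and Y falls.

Price level: rises; output: falls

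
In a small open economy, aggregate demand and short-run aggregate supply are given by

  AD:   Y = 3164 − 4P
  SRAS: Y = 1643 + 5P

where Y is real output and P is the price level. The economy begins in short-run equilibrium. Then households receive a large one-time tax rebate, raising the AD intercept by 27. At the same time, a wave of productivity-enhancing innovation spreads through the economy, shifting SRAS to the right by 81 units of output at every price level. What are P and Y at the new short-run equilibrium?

P = 163, Y = 2539

After both shocks: AD is Y = 3191 − 4P and SRAS is Y = 1724 + 5P.
Setting them equal: 1467 = 9P, so P = 163.
Y = 3191 − 4·163 = 2539.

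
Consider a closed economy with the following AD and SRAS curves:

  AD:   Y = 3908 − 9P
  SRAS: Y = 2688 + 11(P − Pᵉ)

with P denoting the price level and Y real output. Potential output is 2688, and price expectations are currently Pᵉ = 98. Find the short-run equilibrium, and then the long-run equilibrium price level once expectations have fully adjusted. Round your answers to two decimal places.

Short run: with Pᵉ = 98, SRAS is Y = 1610 + 11P. Setting AD = SRAS gives 2298 = 20P, so P = 114.90 and Y = 3908 − 9P = 2873.90.
Output 2873.90 is above potential 2688, so over time expected prices rise and SRAS shifts left until Y returns to 2688.
Long run: Y = 2688 on the AD curve gives 2688 = 3908 − 9P, so P = 135.56.

Short run: P = 114.90, Y = 2873.90. Long run: P = 135.56.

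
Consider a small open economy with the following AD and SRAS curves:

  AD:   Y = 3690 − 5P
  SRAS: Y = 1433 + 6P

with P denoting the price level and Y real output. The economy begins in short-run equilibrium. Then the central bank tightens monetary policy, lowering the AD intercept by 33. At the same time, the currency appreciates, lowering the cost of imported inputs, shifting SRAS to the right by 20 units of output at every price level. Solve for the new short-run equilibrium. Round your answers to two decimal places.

P = 200.36, Y = 2655.18

After both shocks: AD is Y = 3657 − 5P and SRAS is Y = 1453 + 6P.
Setting them equal: 2204 = 11P, so P = 200.36.
Substituting into AD, Y = 2655.18.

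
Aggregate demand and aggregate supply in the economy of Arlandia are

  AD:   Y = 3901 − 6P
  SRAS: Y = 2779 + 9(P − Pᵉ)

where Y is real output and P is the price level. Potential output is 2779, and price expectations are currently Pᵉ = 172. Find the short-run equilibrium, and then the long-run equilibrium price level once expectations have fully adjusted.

Short run: P = 178, Y = 2833. Long run: P = 187.

Short run: with Pᵉ = 172, SRAS is Y = 1231 + 9P. Setting AD = SRAS gives 2670 = 15P, so P = 178 and Y = 3901 − 6·178 = 2833.
Output 2833 is above potential 2779, so over time expected prices rise and SRAS shifts left until Y returns to 2779.
Long run: Y = 2779 on the AD curve gives 2779 = 3901 − 6P, so P = 187.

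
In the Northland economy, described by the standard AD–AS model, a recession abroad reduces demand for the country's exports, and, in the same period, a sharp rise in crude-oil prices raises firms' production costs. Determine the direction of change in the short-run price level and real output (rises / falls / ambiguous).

The first event is a negative demand shock: AD shifts left, which by itself pushes P down and Y down.
The second is an adverse supply shock: SRAS shifts left, which by itself pushes P up and Y down.
The two shocks push P in opposite directions, so the effect on P is ambiguous. Both shocks push Y down, so Y falls.

Price level: ambiguous; output: falls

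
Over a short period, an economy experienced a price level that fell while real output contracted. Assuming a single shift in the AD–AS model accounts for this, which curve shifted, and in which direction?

P fell and Y fell. An AD shift moves P and Y in the same direction; an SRAS shift moves them in opposite directions.
Here P and Y moved in the same direction, so the AD curve shifted.
Since Y fell, AD shifted left.

AD shifted left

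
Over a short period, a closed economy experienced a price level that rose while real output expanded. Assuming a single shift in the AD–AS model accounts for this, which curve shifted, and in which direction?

AD shifted right

P rose and Y rose. An AD shift moves P and Y in the same direction; an SRAS shift moves them in opposite directions.
Here P and Y moved in the same direction, so the AD curve shifted.
Since Y rose, AD shifted right.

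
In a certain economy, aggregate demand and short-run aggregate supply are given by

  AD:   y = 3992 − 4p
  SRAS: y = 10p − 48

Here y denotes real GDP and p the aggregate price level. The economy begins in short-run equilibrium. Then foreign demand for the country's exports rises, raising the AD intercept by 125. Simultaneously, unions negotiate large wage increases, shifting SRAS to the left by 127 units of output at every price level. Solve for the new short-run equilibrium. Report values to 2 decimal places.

After both shocks: AD is y = 4117 − 4p and SRAS is y = 10p − 175.
Setting them equal: 4292 = 14p, so p = 306.57.
Substituting into AD, y = 2890.71.

p = 306.57, y = 2890.71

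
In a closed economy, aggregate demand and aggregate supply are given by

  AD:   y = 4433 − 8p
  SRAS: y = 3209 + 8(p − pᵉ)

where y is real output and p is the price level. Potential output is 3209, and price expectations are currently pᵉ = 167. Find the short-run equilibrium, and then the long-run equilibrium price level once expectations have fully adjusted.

Short run: p = 160, y = 3153. Long run: p = 153.

Short run: with pᵉ = 167, SRAS is y = 1873 + 8p. Setting AD = SRAS gives 2560 = 16p, so p = 160 and y = 4433 − 8·160 = 3153.
Output 3153 is below potential 3209, so over time expected prices fall and SRAS shifts right until y returns to 3209.
Long run: y = 3209 on the AD curve gives 3209 = 4433 − 8p, so p = 153.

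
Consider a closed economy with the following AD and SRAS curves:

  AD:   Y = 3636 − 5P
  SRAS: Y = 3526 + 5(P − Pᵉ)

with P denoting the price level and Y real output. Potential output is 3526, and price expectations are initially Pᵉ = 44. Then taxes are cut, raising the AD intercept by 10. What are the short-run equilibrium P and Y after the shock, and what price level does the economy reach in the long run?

Short run: P = 34, Y = 3476. Long run: P = 24.

AD shifts right: new AD is Y = 3646 − 5P. With Pᵉ = 44, SRAS is Y = 3306 + 5P.
Short run: 3646 − 5P = 3306 + 5P gives 340 = 10P, so P = 34 and Y = 3646 − 5·34 = 3476.
Y = 3476 is below potential 3526; expectations adjust and SRAS shifts right until Y = 3526.
Long run: on the new AD curve, 3526 = 3646 − 5P gives P = 24.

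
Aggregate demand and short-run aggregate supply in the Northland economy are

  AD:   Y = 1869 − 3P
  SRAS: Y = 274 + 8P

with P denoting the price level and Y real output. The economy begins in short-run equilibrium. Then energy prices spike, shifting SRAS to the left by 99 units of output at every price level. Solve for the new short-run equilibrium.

This is a negative supply shock: SRAS shifts left.
New SRAS: Y = 175 + 8P.
Set AD = SRAS: 1869 − 3P = 175 + 8P, so 1694 = 11P and P = 154.
Y = 1869 − 3·154 = 1407.

P = 154, Y = 1407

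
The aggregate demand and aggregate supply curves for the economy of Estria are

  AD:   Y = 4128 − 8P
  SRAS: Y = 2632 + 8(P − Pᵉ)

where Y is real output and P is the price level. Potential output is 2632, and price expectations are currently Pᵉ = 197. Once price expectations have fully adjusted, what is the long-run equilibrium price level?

Long-run P = 187

Short run: with Pᵉ = 197, SRAS is Y = 1056 + 8P. Setting AD = SRAS gives 3072 = 16P, so P = 192 and Y = 4128 − 8·192 = 2592.
Output 2592 is below potential 2632, so over time expected prices fall and SRAS shifts right until Y returns to 2632.
Long run: Y = 2632 on the AD curve gives 2632 = 4128 − 8P, so P = 187.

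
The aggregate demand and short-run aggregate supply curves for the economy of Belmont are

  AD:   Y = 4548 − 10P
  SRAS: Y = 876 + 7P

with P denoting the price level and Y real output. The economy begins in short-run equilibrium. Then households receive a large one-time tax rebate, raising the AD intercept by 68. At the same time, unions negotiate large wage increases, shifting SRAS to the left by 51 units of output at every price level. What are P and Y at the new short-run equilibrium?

P = 223, Y = 2386

After both shocks: AD is Y = 4616 − 10P and SRAS is Y = 825 + 7P.
Setting them equal: 3791 = 17P, so P = 223.
Y = 4616 − 10·223 = 2386.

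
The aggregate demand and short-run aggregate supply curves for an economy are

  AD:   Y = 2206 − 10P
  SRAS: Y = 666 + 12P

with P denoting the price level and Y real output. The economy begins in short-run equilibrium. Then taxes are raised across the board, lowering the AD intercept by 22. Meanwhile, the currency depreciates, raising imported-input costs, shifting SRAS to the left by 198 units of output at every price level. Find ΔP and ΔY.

ΔP = +8, ΔY = -102

After both shocks: AD is Y = 2184 − 10P and SRAS is Y = 468 + 12P.
Setting them equal: 1716 = 22P, so P = 78.
Y = 2184 − 10·78 = 1404.
Initially P = 70, Y = 1506, so ΔP = +8 and ΔY = -102.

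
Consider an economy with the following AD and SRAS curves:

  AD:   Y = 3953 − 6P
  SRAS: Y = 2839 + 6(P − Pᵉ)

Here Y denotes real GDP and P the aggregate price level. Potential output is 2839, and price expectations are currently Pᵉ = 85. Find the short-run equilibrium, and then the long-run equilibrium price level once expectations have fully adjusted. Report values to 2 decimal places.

Short run: with Pᵉ = 85, SRAS is Y = 2329 + 6P. Setting AD = SRAS gives 1624 = 12P, so P = 135.33 and Y = 3953 − 6P = 3141.00.
Output 3141.00 is above potential 2839, so over time expected prices rise and SRAS shifts left until Y returns to 2839.
Long run: Y = 2839 on the AD curve gives 2839 = 3953 − 6P, so P = 185.67.

Short run: P = 135.33, Y = 3141.00. Long run: P = 185.67.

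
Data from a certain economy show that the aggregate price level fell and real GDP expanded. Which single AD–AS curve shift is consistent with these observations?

SRAS shifted right

P fell and Y rose. An AD shift moves P and Y in the same direction; an SRAS shift moves them in opposite directions.
Here P and Y moved in opposite directions, so the SRAS curve shifted.
Since Y rose, SRAS shifted right.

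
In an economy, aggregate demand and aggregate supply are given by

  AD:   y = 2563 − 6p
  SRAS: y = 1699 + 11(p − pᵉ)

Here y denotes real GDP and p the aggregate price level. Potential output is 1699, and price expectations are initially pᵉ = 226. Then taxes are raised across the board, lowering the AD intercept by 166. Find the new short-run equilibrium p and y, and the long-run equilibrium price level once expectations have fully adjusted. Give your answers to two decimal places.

AD shifts left: new AD is y = 2397 − 6p. With pᵉ = 226, SRAS is y = 11p − 787.
Short run: 2397 − 6p = 11p − 787 gives 3184 = 17p, so p = 187.29 and y = 2397 − 6p = 1273.24.
y = 1273.24 is below potential 1699; expectations adjust and SRAS shifts right until y = 1699.
Long run: on the new AD curve, 1699 = 2397 − 6p gives p = 116.33.

Short run: p = 187.29, y = 1273.24. Long run: p = 116.33.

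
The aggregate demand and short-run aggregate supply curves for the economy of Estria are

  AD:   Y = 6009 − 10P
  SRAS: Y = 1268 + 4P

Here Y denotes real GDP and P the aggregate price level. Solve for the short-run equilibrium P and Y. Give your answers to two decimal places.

Set AD = SRAS: 6009 − 10P = 1268 + 4P, so 4741 = 14P and P = 338.64.
Substituting into AD, Y = 6009 − 10P = 2622.57.

P = 338.64, Y = 2622.57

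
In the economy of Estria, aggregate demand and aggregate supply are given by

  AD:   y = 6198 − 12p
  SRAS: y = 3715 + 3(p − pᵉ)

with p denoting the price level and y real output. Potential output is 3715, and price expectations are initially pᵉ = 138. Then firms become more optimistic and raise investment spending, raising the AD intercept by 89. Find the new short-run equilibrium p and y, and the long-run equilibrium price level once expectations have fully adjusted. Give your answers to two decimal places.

AD shifts right: new AD is y = 6287 − 12p. With pᵉ = 138, SRAS is y = 3301 + 3p.
Short run: 6287 − 12p = 3301 + 3p gives 2986 = 15p, so p = 199.07 and y = 6287 − 12p = 3898.20.
y = 3898.20 is above potential 3715; expectations adjust and SRAS shifts left until y = 3715.
Long run: on the new AD curve, 3715 = 6287 − 12p gives p = 214.33.

Short run: p = 199.07, y = 3898.20. Long run: p = 214.33.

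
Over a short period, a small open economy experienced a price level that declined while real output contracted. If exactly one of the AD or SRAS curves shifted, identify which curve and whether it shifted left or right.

AD shifted left

P fell and Y fell. An AD shift moves P and Y in the same direction; an SRAS shift moves them in opposite directions.
Here P and Y moved in the same direction, so the AD curve shifted.
Since Y fell, AD shifted left.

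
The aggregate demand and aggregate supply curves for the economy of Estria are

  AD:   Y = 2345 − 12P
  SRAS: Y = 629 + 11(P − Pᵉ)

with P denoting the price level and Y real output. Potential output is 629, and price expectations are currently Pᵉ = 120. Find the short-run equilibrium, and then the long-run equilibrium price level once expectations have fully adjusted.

Short run: P = 132, Y = 761. Long run: P = 143.

Short run: with Pᵉ = 120, SRAS is Y = 11P − 691. Setting AD = SRAS gives 3036 = 23P, so P = 132 and Y = 2345 − 12·132 = 761.
Output 761 is above potential 629, so over time expected prices rise and SRAS shifts left until Y returns to 629.
Long run: Y = 629 on the AD curve gives 629 = 2345 − 12P, so P = 143.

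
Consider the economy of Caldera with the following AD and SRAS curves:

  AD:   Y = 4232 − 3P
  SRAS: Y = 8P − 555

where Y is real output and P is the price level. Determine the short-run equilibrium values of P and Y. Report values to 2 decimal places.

Set AD = SRAS: 4232 − 3P = 8P − 555, so 4787 = 11P and P = 435.18.
Substituting into AD, Y = 4232 − 3P = 2926.45.

P = 435.18, Y = 2926.45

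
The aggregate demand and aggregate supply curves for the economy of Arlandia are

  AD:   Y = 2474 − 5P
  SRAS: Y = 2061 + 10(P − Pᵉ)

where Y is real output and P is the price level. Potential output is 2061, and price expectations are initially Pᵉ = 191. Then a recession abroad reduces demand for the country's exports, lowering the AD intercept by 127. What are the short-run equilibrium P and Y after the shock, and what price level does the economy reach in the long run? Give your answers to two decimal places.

AD shifts left: new AD is Y = 2347 − 5P. With Pᵉ = 191, SRAS is Y = 151 + 10P.
Short run: 2347 − 5P = 151 + 10P gives 2196 = 15P, so P = 146.40 and Y = 2347 − 5P = 1615.00.
Y = 1615.00 is below potential 2061; expectations adjust and SRAS shifts right until Y = 2061.
Long run: on the new AD curve, 2061 = 2347 − 5P gives P = 57.20.

Short run: P = 146.40, Y = 1615.00. Long run: P = 57.20.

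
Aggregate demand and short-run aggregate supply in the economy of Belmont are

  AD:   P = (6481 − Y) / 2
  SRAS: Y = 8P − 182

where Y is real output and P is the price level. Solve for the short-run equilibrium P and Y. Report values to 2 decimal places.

P = 666.30, Y = 5148.40

Rearrange AD to Y = 6481 − 2P.
Set AD = SRAS: 6481 − 2P = 8P − 182, so 6663 = 10P and P = 666.30.
Substituting into AD, Y = 6481 − 2P = 5148.40.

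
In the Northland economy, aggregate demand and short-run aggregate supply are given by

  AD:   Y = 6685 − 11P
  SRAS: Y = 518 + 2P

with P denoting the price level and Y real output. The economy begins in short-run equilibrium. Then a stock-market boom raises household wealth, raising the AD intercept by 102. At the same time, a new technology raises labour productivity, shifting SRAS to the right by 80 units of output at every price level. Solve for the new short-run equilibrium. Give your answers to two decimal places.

After both shocks: AD is Y = 6787 − 11P and SRAS is Y = 598 + 2P.
Setting them equal: 6189 = 13P, so P = 476.08.
Substituting into AD, Y = 1550.15.

P = 476.08, Y = 1550.15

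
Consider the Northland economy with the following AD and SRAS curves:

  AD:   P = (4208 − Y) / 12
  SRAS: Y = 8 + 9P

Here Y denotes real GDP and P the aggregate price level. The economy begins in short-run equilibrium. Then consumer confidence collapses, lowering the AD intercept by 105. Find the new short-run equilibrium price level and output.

P = 195, Y = 1763

This is a negative demand shock: AD shifts left.
New AD: Y = 4103 − 12P.
Set AD = SRAS: 4103 − 12P = 8 + 9P, so 4095 = 21P and P = 195.
Y = 4103 − 12·195 = 1763.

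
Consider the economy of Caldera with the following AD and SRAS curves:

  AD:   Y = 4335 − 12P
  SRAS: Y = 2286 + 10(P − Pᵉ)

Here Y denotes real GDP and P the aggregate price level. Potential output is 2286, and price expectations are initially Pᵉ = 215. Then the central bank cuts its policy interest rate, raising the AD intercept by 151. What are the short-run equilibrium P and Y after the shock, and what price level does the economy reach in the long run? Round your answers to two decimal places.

Short run: P = 197.73, Y = 2113.27. Long run: P = 183.33.

AD shifts right: new AD is Y = 4486 − 12P. With Pᵉ = 215, SRAS is Y = 136 + 10P.
Short run: 4486 − 12P = 136 + 10P gives 4350 = 22P, so P = 197.73 and Y = 4486 − 12P = 2113.27.
Y = 2113.27 is below potential 2286; expectations adjust and SRAS shifts right until Y = 2286.
Long run: on the new AD curve, 2286 = 4486 − 12P gives P = 183.33.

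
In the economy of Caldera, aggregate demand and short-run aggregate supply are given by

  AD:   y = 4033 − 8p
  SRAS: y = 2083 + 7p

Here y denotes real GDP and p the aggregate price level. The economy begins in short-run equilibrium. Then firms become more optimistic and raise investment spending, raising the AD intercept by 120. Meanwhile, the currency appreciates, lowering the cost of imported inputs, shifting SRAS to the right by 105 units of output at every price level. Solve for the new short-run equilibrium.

p = 131, y = 3105

After both shocks: AD is y = 4153 − 8p and SRAS is y = 2188 + 7p.
Setting them equal: 1965 = 15p, so p = 131.
y = 4153 − 8·131 = 3105.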